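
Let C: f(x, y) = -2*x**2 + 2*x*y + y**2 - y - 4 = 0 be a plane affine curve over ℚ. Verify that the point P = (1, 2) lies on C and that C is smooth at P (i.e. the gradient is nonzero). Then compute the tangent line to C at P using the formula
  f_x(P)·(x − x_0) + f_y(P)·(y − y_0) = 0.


Tangent line at P: 5*y - 10 = 0.

Step 1: f(1, 2) = 0, so P lies on C.
Step 2: partial derivatives
  f_x(x, y) = -4*x + 2*y, f_y(x, y) = 2*x + 2*y - 1.
  f_x(P) = 0, f_y(P) = 5 (gradient nonzero, so P is smooth).
Step 3: tangent line at P: 0·(x − 1) + 5·(y − 2) = 0.
Expanding: 5*y - 10 = 0.


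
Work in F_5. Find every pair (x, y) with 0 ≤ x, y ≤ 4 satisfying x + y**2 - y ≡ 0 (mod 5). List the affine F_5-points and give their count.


Affine F_5-points: {(0, 0), (0, 1), (3, 2), (3, 4), (4, 3)}; count = 5.

For each of the 25 pairs (x, y) ∈ F_5², evaluate f(x, y) mod 5. Record the zeros.
  x = 0: [0↦0, 1↦0, 2↦2, 3↦1, 4↦2]  zeros at y ∈ {0, 1}
  x = 1: [0↦1, 1↦1, 2↦3, 3↦2, 4↦3]  zeros at y ∈ ∅
  x = 2: [0↦2, 1↦2, 2↦4, 3↦3, 4↦4]  zeros at y ∈ ∅
  x = 3: [0↦3, 1↦3, 2↦0, 3↦4, 4↦0]  zeros at y ∈ {2, 4}
  x = 4: [0↦4, 1↦4, 2↦1, 3↦0, 4↦1]  zeros at y ∈ {3}
Collecting zeros: affine points = {(0, 0), (0, 1), (3, 2), (3, 4), (4, 3)}.
Total count |C(F_5)_aff| = 5.


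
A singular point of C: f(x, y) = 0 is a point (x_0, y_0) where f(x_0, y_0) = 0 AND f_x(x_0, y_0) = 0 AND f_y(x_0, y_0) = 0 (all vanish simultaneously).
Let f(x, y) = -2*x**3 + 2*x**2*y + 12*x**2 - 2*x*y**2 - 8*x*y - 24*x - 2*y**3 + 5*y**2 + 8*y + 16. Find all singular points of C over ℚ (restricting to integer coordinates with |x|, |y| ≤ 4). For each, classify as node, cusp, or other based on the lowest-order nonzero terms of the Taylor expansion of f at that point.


Singular points: {(2, 0)}; classification: cusp.

Compute partial derivatives:
  f_x = -6*x**2 + 4*x*y + 24*x - 2*y**2 - 8*y - 24.
  f_y = 2*x**2 - 4*x*y - 8*x - 6*y**2 + 10*y + 8.
Scan x_0 ∈ {−4, ..., 4}. For each x_0, f_y(x_0, y) is a polynomial in y; find its integer roots y ∈ {−4, ..., 4}, then test f_x and f at those candidates.
  x = -4: f_y(-4, y) = -6*y**2 + 26*y + 72; no integer root y with |y| ≤ 4.
  x = -3: f_y(-3, y) = -6*y**2 + 22*y + 50; no integer root y with |y| ≤ 4.
  x = -2: f_y(-2, y) = -6*y**2 + 18*y + 32; no integer root y with |y| ≤ 4.
  x = -1: f_y(-1, y) = -6*y**2 + 14*y + 18; no integer root y with |y| ≤ 4.
  x = 0: f_y(0, y) = -6*y**2 + 10*y + 8; no integer root y with |y| ≤ 4.
  x = 1: f_y(1, y) = -6*y**2 + 6*y + 2; no integer root y with |y| ≤ 4.
  x = 2: f_y(2, y) = -6*y**2 + 2*y; vanishes at y ∈ {0}. (2, 0): f_x = 0, f = 0 — SINGULAR.
  x = 3: f_y(3, y) = -6*y**2 - 2*y + 2; no integer root y with |y| ≤ 4.
  x = 4: f_y(4, y) = -6*y**2 - 6*y + 8; no integer root y with |y| ≤ 4.
Only singular point on the grid: (2, 0).
Classify: substitute x = 2 + u, y = 0 + v and expand: f = -2*u**3 + 2*u**2*v - 2*u*v**2 - 2*v**3 + v**2.
No constant or linear terms (consistent with a singular point). Quadratic part: v**2. Cubic part: -2*u**3 + 2*u**2*v - 2*u*v**2 - 2*v**3.
The quadratic part v**2 is a perfect square, so there is a single (double) tangent line v = 0, i.e. y = 0. Restricting the cubic part to that line (v = 0) leaves -2*u**3 ≠ 0, so f is not divisible by v and the branch is v² ≈ 2*u**3 to lowest order — this is a cusp.
Classification: cusp.


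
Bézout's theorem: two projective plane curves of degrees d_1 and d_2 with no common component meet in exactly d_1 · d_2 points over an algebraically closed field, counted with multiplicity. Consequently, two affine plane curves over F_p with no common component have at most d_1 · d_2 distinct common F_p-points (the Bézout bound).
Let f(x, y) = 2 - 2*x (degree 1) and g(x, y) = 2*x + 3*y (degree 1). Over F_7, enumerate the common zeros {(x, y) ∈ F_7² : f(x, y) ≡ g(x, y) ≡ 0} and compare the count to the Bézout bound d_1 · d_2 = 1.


Common zeros: {(1, 4)}; count = 1; Bézout bound = 1.

deg(f) = 1, deg(g) = 1, so Bézout bound = 1.
Scan x ∈ F_7. For each x, list the y ∈ F_7 with f(x, y) ≡ 0 and those with g(x, y) ≡ 0 (mod 7); the common zeros in that column are the intersection.
  x = 0: f ≡ 0 at y ∈ ∅; g ≡ 0 at y ∈ {0}; common: ∅.
  x = 1: f ≡ 0 at y ∈ {0, 1, 2, 3, 4, 5, 6}; g ≡ 0 at y ∈ {4}; common: {4}.
  x = 2: f ≡ 0 at y ∈ ∅; g ≡ 0 at y ∈ {1}; common: ∅.
  x = 3: f ≡ 0 at y ∈ ∅; g ≡ 0 at y ∈ {5}; common: ∅.
  x = 4: f ≡ 0 at y ∈ ∅; g ≡ 0 at y ∈ {2}; common: ∅.
  x = 5: f ≡ 0 at y ∈ ∅; g ≡ 0 at y ∈ {6}; common: ∅.
  x = 6: f ≡ 0 at y ∈ ∅; g ≡ 0 at y ∈ {3}; common: ∅.
Collecting: common zeros = {(1, 4)}, so the count is 1.
Comparison with the Bézout bound: 1 ≤ 1 = deg(f)·deg(g), as expected for curves with no common component (the bound is attained).


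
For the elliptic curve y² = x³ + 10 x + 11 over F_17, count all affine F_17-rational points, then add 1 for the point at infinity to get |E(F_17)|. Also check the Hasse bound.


Affine points = {(3, 0), (4, 8), (4, 9), (5, 4), (5, 13), (6, 7), (6, 10), (7, 4), (7, 13), (8, 5), (8, 12), (13, 3), (13, 14), (15, 0), (16, 0)}; affine count = 15; |E(F_17)| = 16.

Discriminant check: Δ ∝ 4a³ + 27b² = 4·10³ + 27·11² = 4·1000 + 27·121 ≡ 8 (mod 17). Nonzero ⇒ E is nonsingular.
For each x ∈ F_17, compute rhs = x³ + 10·x + 11 mod 17, then count y ∈ F_17 with y² ≡ rhs.
  x = 0: rhs = 11, matching y values: none (0 points).
  x = 1: rhs = 5, matching y values: none (0 points).
  x = 2: rhs = 5, matching y values: none (0 points).
  x = 3: rhs = 0, matching y values: 0 (1 points).
  x = 4: rhs = 13, matching y values: 8, 9 (2 points).
  x = 5: rhs = 16, matching y values: 4, 13 (2 points).
  x = 6: rhs = 15, matching y values: 7, 10 (2 points).
  x = 7: rhs = 16, matching y values: 4, 13 (2 points).
  x = 8: rhs = 8, matching y values: 5, 12 (2 points).
  x = 9: rhs = 14, matching y values: none (0 points).
  x = 10: rhs = 6, matching y values: none (0 points).
  x = 11: rhs = 7, matching y values: none (0 points).
  x = 12: rhs = 6, matching y values: none (0 points).
  x = 13: rhs = 9, matching y values: 3, 14 (2 points).
  x = 14: rhs = 5, matching y values: none (0 points).
  x = 15: rhs = 0, matching y values: 0 (1 points).
  x = 16: rhs = 0, matching y values: 0 (1 points).
Total affine count: 15.
Full point count |E(F_17)| = 15 + 1 = 16.
Hasse bound: |16 − (17+1)| = |-2| = 2 ≤ 2√17 ≈ 8.2462 ✓.


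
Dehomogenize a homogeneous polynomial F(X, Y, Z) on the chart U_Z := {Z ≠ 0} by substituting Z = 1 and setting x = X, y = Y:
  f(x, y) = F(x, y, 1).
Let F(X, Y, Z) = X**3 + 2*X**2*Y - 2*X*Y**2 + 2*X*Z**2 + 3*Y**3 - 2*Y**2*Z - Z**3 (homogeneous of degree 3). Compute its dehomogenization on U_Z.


f(x, y) = x**3 + 2*x**2*y - 2*x*y**2 + 2*x + 3*y**3 - 2*y**2 - 1

On U_Z we set Z = 1. Each monomial c·X^i·Y^j·Z^k in F becomes c·x^i·y^j·1^k = c·x^i·y^j.
Substituting Z = 1: F(X, Y, 1) = x**3 + 2*x**2*y - 2*x*y**2 + 2*x + 3*y**3 - 2*y**2 - 1.
Note: deg(f) ≤ deg(F) = 3; strict inequality happens when F is divisible by Z (lost terms).


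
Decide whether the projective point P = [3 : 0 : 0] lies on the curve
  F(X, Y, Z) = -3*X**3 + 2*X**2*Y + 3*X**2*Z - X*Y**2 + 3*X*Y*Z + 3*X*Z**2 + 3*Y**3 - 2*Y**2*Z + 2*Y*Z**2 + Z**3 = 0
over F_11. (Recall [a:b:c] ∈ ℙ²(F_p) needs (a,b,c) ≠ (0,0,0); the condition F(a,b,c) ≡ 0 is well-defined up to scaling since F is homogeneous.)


F(3,0,0) ≡ 7 (mod 11); P is NOT on the curve.

Evaluate F(3, 0, 0) term-by-term (mod 11).
  -3*X**3 ↦ -3·27·1·1 = -81
  2*X**2*Y ↦ 2·9·0·1 = 0
  3*X**2*Z ↦ 3·9·1·0 = 0
  -X*Y**2 ↦ -1·3·0·1 = 0
  3*X*Y*Z ↦ 3·3·0·0 = 0
  3*X*Z**2 ↦ 3·3·1·0 = 0
  3*Y**3 ↦ 3·1·0·1 = 0
  -2*Y**2*Z ↦ -2·1·0·0 = 0
  2*Y*Z**2 ↦ 2·1·0·0 = 0
  Z**3 ↦ 1·1·1·0 = 0
Sum: F(3, 0, 0) = (-81) + (0) + (0) + (0) + (0) + (0) + (0) + (0) + (0) + (0) = -81.
Reducing mod 11: -81 ≡ 7 (mod 11).
Since F(a, b, c) ≡ 7 ≠ 0 (mod 11), P does NOT lie on the curve.


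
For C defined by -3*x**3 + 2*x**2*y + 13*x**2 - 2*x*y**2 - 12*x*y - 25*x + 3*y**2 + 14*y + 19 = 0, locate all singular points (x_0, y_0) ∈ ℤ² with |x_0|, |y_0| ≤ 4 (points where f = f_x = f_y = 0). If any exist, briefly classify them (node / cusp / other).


Singular points: {(1, -2)}; classification: cusp.

Compute partial derivatives:
  f_x = -9*x**2 + 4*x*y + 26*x - 2*y**2 - 12*y - 25.
  f_y = 2*x**2 - 4*x*y - 12*x + 6*y + 14.
Scan x_0 ∈ {−4, ..., 4}. For each x_0, f_y(x_0, y) is a polynomial in y; find its integer roots y ∈ {−4, ..., 4}, then test f_x and f at those candidates.
  x = -4: f_y(-4, y) = 22*y + 94; no integer root y with |y| ≤ 4.
  x = -3: f_y(-3, y) = 18*y + 68; no integer root y with |y| ≤ 4.
  x = -2: f_y(-2, y) = 14*y + 46; no integer root y with |y| ≤ 4.
  x = -1: f_y(-1, y) = 10*y + 28; no integer root y with |y| ≤ 4.
  x = 0: f_y(0, y) = 6*y + 14; no integer root y with |y| ≤ 4.
  x = 1: f_y(1, y) = 2*y + 4; vanishes at y ∈ {-2}. (1, -2): f_x = 0, f = 0 — SINGULAR.
  x = 2: f_y(2, y) = -2*y - 2; vanishes at y ∈ {-1}. (2, -1): f_x = -7 ≠ 0.
  x = 3: f_y(3, y) = -6*y - 4; no integer root y with |y| ≤ 4.
  x = 4: f_y(4, y) = -10*y - 2; no integer root y with |y| ≤ 4.
Only singular point on the grid: (1, -2).
Classify: substitute x = 1 + u, y = -2 + v and expand: f = -3*u**3 + 2*u**2*v - 2*u*v**2 + v**2.
No constant or linear terms (consistent with a singular point). Quadratic part: v**2. Cubic part: -3*u**3 + 2*u**2*v - 2*u*v**2.
The quadratic part v**2 is a perfect square, so there is a single (double) tangent line v = 0, i.e. y = -2. Restricting the cubic part to that line (v = 0) leaves -3*u**3 ≠ 0, so f is not divisible by v and the branch is v² ≈ 3*u**3 to lowest order — this is a cusp.
Classification: cusp.


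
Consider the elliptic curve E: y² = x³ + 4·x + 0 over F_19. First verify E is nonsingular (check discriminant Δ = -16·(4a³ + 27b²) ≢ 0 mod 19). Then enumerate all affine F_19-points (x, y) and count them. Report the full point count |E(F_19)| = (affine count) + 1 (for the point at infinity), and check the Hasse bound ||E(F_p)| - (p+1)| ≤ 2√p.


Affine points = {(0, 0), (1, 9), (1, 10), (2, 4), (2, 15), (3, 1), (3, 18), (4, 2), (4, 17), (9, 9), (9, 10), (11, 8), (11, 11), (12, 3), (12, 16), (13, 8), (13, 11), (14, 8), (14, 11)}; affine count = 19; |E(F_19)| = 20.

Discriminant check: Δ ∝ 4a³ + 27b² = 4·4³ + 27·0² = 4·64 + 27·0 ≡ 9 (mod 19). Nonzero ⇒ E is nonsingular.
For each x ∈ F_19, compute rhs = x³ + 4·x + 0 mod 19, then count y ∈ F_19 with y² ≡ rhs.
  x = 0: rhs = 0, matching y values: 0 (1 points).
  x = 1: rhs = 5, matching y values: 9, 10 (2 points).
  x = 2: rhs = 16, matching y values: 4, 15 (2 points).
  x = 3: rhs = 1, matching y values: 1, 18 (2 points).
  x = 4: rhs = 4, matching y values: 2, 17 (2 points).
  x = 5: rhs = 12, matching y values: none (0 points).
  x = 6: rhs = 12, matching y values: none (0 points).
  x = 7: rhs = 10, matching y values: none (0 points).
  x = 8: rhs = 12, matching y values: none (0 points).
  x = 9: rhs = 5, matching y values: 9, 10 (2 points).
  x = 10: rhs = 14, matching y values: none (0 points).
  x = 11: rhs = 7, matching y values: 8, 11 (2 points).
  x = 12: rhs = 9, matching y values: 3, 16 (2 points).
  x = 13: rhs = 7, matching y values: 8, 11 (2 points).
  x = 14: rhs = 7, matching y values: 8, 11 (2 points).
  x = 15: rhs = 15, matching y values: none (0 points).
  x = 16: rhs = 18, matching y values: none (0 points).
  x = 17: rhs = 3, matching y values: none (0 points).
  x = 18: rhs = 14, matching y values: none (0 points).
Total affine count: 19.
Full point count |E(F_19)| = 19 + 1 = 20.
Hasse bound: |20 − (19+1)| = |0| = 0 ≤ 2√19 ≈ 8.7178 ✓.


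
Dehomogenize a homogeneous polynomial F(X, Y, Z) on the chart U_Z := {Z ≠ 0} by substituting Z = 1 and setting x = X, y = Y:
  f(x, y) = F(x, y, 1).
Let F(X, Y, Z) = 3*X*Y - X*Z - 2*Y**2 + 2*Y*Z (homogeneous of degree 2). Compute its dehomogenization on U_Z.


f(x, y) = 3*x*y - x - 2*y**2 + 2*y

On U_Z we set Z = 1. Each monomial c·X^i·Y^j·Z^k in F becomes c·x^i·y^j·1^k = c·x^i·y^j.
Substituting Z = 1: F(X, Y, 1) = 3*x*y - x - 2*y**2 + 2*y.
Note: deg(f) ≤ deg(F) = 2; strict inequality happens when F is divisible by Z (lost terms).


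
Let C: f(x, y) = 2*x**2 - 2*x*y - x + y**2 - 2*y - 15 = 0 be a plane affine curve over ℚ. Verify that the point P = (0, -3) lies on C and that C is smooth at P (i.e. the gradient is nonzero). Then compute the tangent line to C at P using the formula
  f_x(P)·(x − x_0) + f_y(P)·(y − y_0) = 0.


Tangent line at P: 5*x - 8*y - 24 = 0.

Step 1: f(0, -3) = 0, so P lies on C.
Step 2: partial derivatives
  f_x(x, y) = 4*x - 2*y - 1, f_y(x, y) = -2*x + 2*y - 2.
  f_x(P) = 5, f_y(P) = -8 (gradient nonzero, so P is smooth).
Step 3: tangent line at P: 5·(x − 0) + -8·(y − -3) = 0.
Expanding: 5*x - 8*y - 24 = 0.


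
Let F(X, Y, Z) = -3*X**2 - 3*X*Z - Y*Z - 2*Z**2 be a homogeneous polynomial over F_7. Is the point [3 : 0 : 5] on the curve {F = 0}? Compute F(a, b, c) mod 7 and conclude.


F(3,0,5) ≡ 4 (mod 7); P is NOT on the curve.

Evaluate F(3, 0, 5) term-by-term (mod 7).
  -3*X**2 ↦ -3·9·1·1 = -27
  -3*X*Z ↦ -3·3·1·5 = -45
  -Y*Z ↦ -1·1·0·5 = 0
  -2*Z**2 ↦ -2·1·1·25 = -50
Sum: F(3, 0, 5) = (-27) + (-45) + (0) + (-50) = -122.
Reducing mod 7: -122 ≡ 4 (mod 7).
Since F(a, b, c) ≡ 4 ≠ 0 (mod 7), P does NOT lie on the curve.


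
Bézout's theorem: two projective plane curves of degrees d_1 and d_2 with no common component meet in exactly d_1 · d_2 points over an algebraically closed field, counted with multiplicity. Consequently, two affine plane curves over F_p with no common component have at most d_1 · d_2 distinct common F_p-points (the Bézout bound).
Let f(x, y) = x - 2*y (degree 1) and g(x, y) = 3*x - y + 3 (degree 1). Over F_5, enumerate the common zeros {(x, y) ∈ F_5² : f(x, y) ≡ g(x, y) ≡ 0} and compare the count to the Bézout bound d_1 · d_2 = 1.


Common zeros: ∅; count = 0; Bézout bound = 1.

deg(f) = 1, deg(g) = 1, so Bézout bound = 1.
Scan x ∈ F_5. For each x, list the y ∈ F_5 with f(x, y) ≡ 0 and those with g(x, y) ≡ 0 (mod 5); the common zeros in that column are the intersection.
  x = 0: f ≡ 0 at y ∈ {0}; g ≡ 0 at y ∈ {3}; common: ∅.
  x = 1: f ≡ 0 at y ∈ {3}; g ≡ 0 at y ∈ {1}; common: ∅.
  x = 2: f ≡ 0 at y ∈ {1}; g ≡ 0 at y ∈ {4}; common: ∅.
  x = 3: f ≡ 0 at y ∈ {4}; g ≡ 0 at y ∈ {2}; common: ∅.
  x = 4: f ≡ 0 at y ∈ {2}; g ≡ 0 at y ∈ {0}; common: ∅.
Collecting: common zeros = ∅, so the count is 0.
Comparison with the Bézout bound: 0 ≤ 1 = deg(f)·deg(g), as expected for curves with no common component (the affine F_5-count falls short of the bound because intersections may lie at infinity, over extension fields, or carry multiplicity).


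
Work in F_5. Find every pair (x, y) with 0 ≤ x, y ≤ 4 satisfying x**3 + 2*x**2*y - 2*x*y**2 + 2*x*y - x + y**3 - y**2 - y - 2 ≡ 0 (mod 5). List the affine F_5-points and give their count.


Affine F_5-points: {(0, 2), (1, 2), (3, 3)}; count = 3.

For each of the 25 pairs (x, y) ∈ F_5², evaluate f(x, y) mod 5. Record the zeros.
  x = 0: [0↦3, 1↦2, 2↦0, 3↦3, 4↦2]  zeros at y ∈ {2}
  x = 1: [0↦3, 1↦4, 2↦0, 3↦2, 4↦1]  zeros at y ∈ {2}
  x = 2: [0↦4, 1↦1, 2↦4, 3↦4, 4↦2]  zeros at y ∈ ∅
  x = 3: [0↦2, 1↦4, 2↦3, 3↦0, 4↦1]  zeros at y ∈ {3}
  x = 4: [0↦3, 1↦4, 2↦3, 3↦1, 4↦4]  zeros at y ∈ ∅
Collecting zeros: affine points = {(0, 2), (1, 2), (3, 3)}.
Total count |C(F_5)_aff| = 3.


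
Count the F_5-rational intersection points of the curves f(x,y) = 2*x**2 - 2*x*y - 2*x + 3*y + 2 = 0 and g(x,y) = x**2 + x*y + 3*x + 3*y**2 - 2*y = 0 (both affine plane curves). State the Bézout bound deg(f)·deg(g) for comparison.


Common zeros: ∅; count = 0; Bézout bound = 4.

deg(f) = 2, deg(g) = 2, so Bézout bound = 4.
Scan x ∈ F_5. For each x, list the y ∈ F_5 with f(x, y) ≡ 0 and those with g(x, y) ≡ 0 (mod 5); the common zeros in that column are the intersection.
  x = 0: f ≡ 0 at y ∈ {1}; g ≡ 0 at y ∈ {0, 4}; common: ∅.
  x = 1: f ≡ 0 at y ∈ {3}; g ≡ 0 at y ∈ ∅; common: ∅.
  x = 2: f ≡ 0 at y ∈ {1}; g ≡ 0 at y ∈ {0}; common: ∅.
  x = 3: f ≡ 0 at y ∈ {3}; g ≡ 0 at y ∈ {4}; common: ∅.
  x = 4: f ≡ 0 at y ∈ ∅; g ≡ 0 at y ∈ ∅; common: ∅.
Collecting: common zeros = ∅, so the count is 0.
Comparison with the Bézout bound: 0 ≤ 4 = deg(f)·deg(g), as expected for curves with no common component (the affine F_5-count falls short of the bound because intersections may lie at infinity, over extension fields, or carry multiplicity).


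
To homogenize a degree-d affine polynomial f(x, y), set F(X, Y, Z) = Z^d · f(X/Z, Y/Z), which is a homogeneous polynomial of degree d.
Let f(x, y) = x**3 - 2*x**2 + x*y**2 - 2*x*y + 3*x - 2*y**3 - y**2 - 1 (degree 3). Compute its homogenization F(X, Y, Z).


F(X, Y, Z) = X**3 - 2*X**2*Z + X*Y**2 - 2*X*Y*Z + 3*X*Z**2 - 2*Y**3 - Y**2*Z - Z**3

deg(f) = 3.
Substitute x = X/Z, y = Y/Z into f, then multiply by Z^3.
  monomial 1·x^3·y^0 ↦ 1·X^3·Y^0·Z^0.
  monomial -2·x^2·y^0 ↦ -2·X^2·Y^0·Z^1.
  monomial 1·x^1·y^2 ↦ 1·X^1·Y^2·Z^0.
  monomial -2·x^1·y^1 ↦ -2·X^1·Y^1·Z^1.
  monomial 3·x^1·y^0 ↦ 3·X^1·Y^0·Z^2.
  monomial -2·x^0·y^3 ↦ -2·X^0·Y^3·Z^0.
  monomial -1·x^0·y^2 ↦ -1·X^0·Y^2·Z^1.
  monomial -1·x^0·y^0 ↦ -1·X^0·Y^0·Z^3.
Collecting: F(X, Y, Z) = X**3 - 2*X**2*Z + X*Y**2 - 2*X*Y*Z + 3*X*Z**2 - 2*Y**3 - Y**2*Z - Z**3.


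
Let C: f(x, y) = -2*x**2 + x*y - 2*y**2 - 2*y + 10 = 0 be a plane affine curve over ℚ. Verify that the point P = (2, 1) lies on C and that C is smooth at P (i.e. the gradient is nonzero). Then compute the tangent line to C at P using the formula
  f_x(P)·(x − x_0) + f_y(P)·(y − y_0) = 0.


Tangent line at P: -7*x - 4*y + 18 = 0.

Step 1: f(2, 1) = 0, so P lies on C.
Step 2: partial derivatives
  f_x(x, y) = -4*x + y, f_y(x, y) = x - 4*y - 2.
  f_x(P) = -7, f_y(P) = -4 (gradient nonzero, so P is smooth).
Step 3: tangent line at P: -7·(x − 2) + -4·(y − 1) = 0.
Expanding: -7*x - 4*y + 18 = 0.


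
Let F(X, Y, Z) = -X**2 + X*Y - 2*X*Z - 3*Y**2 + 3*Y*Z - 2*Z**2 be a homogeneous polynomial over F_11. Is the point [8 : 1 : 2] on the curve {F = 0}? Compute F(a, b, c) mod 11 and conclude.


F(8,1,2) ≡ 6 (mod 11); P is NOT on the curve.

Evaluate F(8, 1, 2) term-by-term (mod 11).
  -X**2 ↦ -1·64·1·1 = -64
  X*Y ↦ 1·8·1·1 = 8
  -2*X*Z ↦ -2·8·1·2 = -32
  -3*Y**2 ↦ -3·1·1·1 = -3
  3*Y*Z ↦ 3·1·1·2 = 6
  -2*Z**2 ↦ -2·1·1·4 = -8
Sum: F(8, 1, 2) = (-64) + (8) + (-32) + (-3) + (6) + (-8) = -93.
Reducing mod 11: -93 ≡ 6 (mod 11).
Since F(a, b, c) ≡ 6 ≠ 0 (mod 11), P does NOT lie on the curve.


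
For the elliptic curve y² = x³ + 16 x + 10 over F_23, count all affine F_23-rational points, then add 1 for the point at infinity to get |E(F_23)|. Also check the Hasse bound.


Affine points = {(1, 2), (1, 21), (2, 2), (2, 21), (3, 4), (3, 19), (4, 0), (5, 10), (5, 13), (6, 0), (8, 11), (8, 12), (9, 3), (9, 20), (13, 0), (18, 9), (18, 14), (20, 2), (20, 21), (21, 4), (21, 19), (22, 4), (22, 19)}; affine count = 23; |E(F_23)| = 24.

Discriminant check: Δ ∝ 4a³ + 27b² = 4·16³ + 27·10² = 4·4096 + 27·100 ≡ 17 (mod 23). Nonzero ⇒ E is nonsingular.
For each x ∈ F_23, compute rhs = x³ + 16·x + 10 mod 23, then count y ∈ F_23 with y² ≡ rhs.
  x = 0: rhs = 10, matching y values: none (0 points).
  x = 1: rhs = 4, matching y values: 2, 21 (2 points).
  x = 2: rhs = 4, matching y values: 2, 21 (2 points).
  x = 3: rhs = 16, matching y values: 4, 19 (2 points).
  x = 4: rhs = 0, matching y values: 0 (1 points).
  x = 5: rhs = 8, matching y values: 10, 13 (2 points).
  x = 6: rhs = 0, matching y values: 0 (1 points).
  x = 7: rhs = 5, matching y values: none (0 points).
  x = 8: rhs = 6, matching y values: 11, 12 (2 points).
  x = 9: rhs = 9, matching y values: 3, 20 (2 points).
  x = 10: rhs = 20, matching y values: none (0 points).
  x = 11: rhs = 22, matching y values: none (0 points).
  x = 12: rhs = 21, matching y values: none (0 points).
  x = 13: rhs = 0, matching y values: 0 (1 points).
  x = 14: rhs = 11, matching y values: none (0 points).
  x = 15: rhs = 14, matching y values: none (0 points).
  x = 16: rhs = 15, matching y values: none (0 points).
  x = 17: rhs = 20, matching y values: none (0 points).
  x = 18: rhs = 12, matching y values: 9, 14 (2 points).
  x = 19: rhs = 20, matching y values: none (0 points).
  x = 20: rhs = 4, matching y values: 2, 21 (2 points).
  x = 21: rhs = 16, matching y values: 4, 19 (2 points).
  x = 22: rhs = 16, matching y values: 4, 19 (2 points).
Total affine count: 23.
Full point count |E(F_23)| = 23 + 1 = 24.
Hasse bound: |24 − (23+1)| = |0| = 0 ≤ 2√23 ≈ 9.5917 ✓.


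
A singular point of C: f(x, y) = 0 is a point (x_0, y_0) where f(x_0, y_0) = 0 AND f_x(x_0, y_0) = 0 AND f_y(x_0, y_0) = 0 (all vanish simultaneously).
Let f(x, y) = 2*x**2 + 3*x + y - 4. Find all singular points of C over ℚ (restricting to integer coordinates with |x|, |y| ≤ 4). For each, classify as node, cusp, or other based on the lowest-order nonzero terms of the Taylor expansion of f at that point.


No singular points in the scanned grid; C is smooth there.

Compute partial derivatives:
  f_x = 4*x + 3.
  f_y = 1.
f_y = 1 is a nonzero constant, so f_y never vanishes: no point (x, y) can satisfy f = f_x = f_y = 0. In particular no (x, y) ∈ {−4, ..., 4}² is singular; the curve is smooth.


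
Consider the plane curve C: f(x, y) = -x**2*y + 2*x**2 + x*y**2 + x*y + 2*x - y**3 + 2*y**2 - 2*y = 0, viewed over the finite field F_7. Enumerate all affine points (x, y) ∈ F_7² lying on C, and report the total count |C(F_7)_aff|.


Affine F_7-points: {(0, 0), (1, 5), (2, 6), (4, 2), (5, 5), (6, 0)}; count = 6.

For each of the 49 pairs (x, y) ∈ F_7², evaluate f(x, y) mod 7. Record the zeros.
  x = 0: [0↦0, 1↦6, 2↦3, 3↦6, 4↦2, 5↦6, 6↦5]  zeros at y ∈ {0}
  x = 1: [0↦4, 1↦4, 2↦4, 3↦5, 4↦1, 5↦0, 6↦3]  zeros at y ∈ {5}
  x = 2: [0↦5, 1↦4, 2↦5, 3↦2, 4↦3, 5↦2, 6↦0]  zeros at y ∈ {6}
  x = 3: [0↦3, 1↦6, 2↦6, 3↦4, 4↦1, 5↦5, 6↦3]  zeros at y ∈ ∅
  x = 4: [0↦5, 1↦3, 2↦0, 3↦4, 4↦2, 5↦2, 6↦5]  zeros at y ∈ {2}
  x = 5: [0↦4, 1↦2, 2↦1, 3↦2, 4↦6, 5↦0, 6↦6]  zeros at y ∈ {5}
  x = 6: [0↦0, 1↦3, 2↦2, 3↦5, 4↦6, 5↦6, 6↦6]  zeros at y ∈ {0}
Collecting zeros: affine points = {(0, 0), (1, 5), (2, 6), (4, 2), (5, 5), (6, 0)}.
Total count |C(F_7)_aff| = 6.


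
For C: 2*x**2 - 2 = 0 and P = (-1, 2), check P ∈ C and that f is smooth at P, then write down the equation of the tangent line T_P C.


Tangent line at P: -4*x - 4 = 0.

Step 1: f(-1, 2) = 0, so P lies on C.
Step 2: partial derivatives
  f_x(x, y) = 4*x, f_y(x, y) = 0.
  f_x(P) = -4, f_y(P) = 0 (gradient nonzero, so P is smooth).
Step 3: tangent line at P: -4·(x − -1) + 0·(y − 2) = 0.
Expanding: -4*x - 4 = 0.


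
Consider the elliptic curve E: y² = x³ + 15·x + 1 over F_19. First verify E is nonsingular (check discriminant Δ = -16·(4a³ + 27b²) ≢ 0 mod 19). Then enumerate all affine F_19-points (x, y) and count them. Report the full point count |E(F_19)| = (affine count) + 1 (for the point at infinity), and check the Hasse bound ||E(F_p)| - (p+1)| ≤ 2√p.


Affine points = {(0, 1), (0, 18), (1, 6), (1, 13), (2, 1), (2, 18), (3, 4), (3, 15), (4, 7), (4, 12), (5, 7), (5, 12), (8, 5), (8, 14), (10, 7), (10, 12), (12, 3), (12, 16), (16, 9), (16, 10), (17, 1), (17, 18), (18, 2), (18, 17)}; affine count = 24; |E(F_19)| = 25.

Discriminant check: Δ ∝ 4a³ + 27b² = 4·15³ + 27·1² = 4·3375 + 27·1 ≡ 18 (mod 19). Nonzero ⇒ E is nonsingular.
For each x ∈ F_19, compute rhs = x³ + 15·x + 1 mod 19, then count y ∈ F_19 with y² ≡ rhs.
  x = 0: rhs = 1, matching y values: 1, 18 (2 points).
  x = 1: rhs = 17, matching y values: 6, 13 (2 points).
  x = 2: rhs = 1, matching y values: 1, 18 (2 points).
  x = 3: rhs = 16, matching y values: 4, 15 (2 points).
  x = 4: rhs = 11, matching y values: 7, 12 (2 points).
  x = 5: rhs = 11, matching y values: 7, 12 (2 points).
  x = 6: rhs = 3, matching y values: none (0 points).
  x = 7: rhs = 12, matching y values: none (0 points).
  x = 8: rhs = 6, matching y values: 5, 14 (2 points).
  x = 9: rhs = 10, matching y values: none (0 points).
  x = 10: rhs = 11, matching y values: 7, 12 (2 points).
  x = 11: rhs = 15, matching y values: none (0 points).
  x = 12: rhs = 9, matching y values: 3, 16 (2 points).
  x = 13: rhs = 18, matching y values: none (0 points).
  x = 14: rhs = 10, matching y values: none (0 points).
  x = 15: rhs = 10, matching y values: none (0 points).
  x = 16: rhs = 5, matching y values: 9, 10 (2 points).
  x = 17: rhs = 1, matching y values: 1, 18 (2 points).
  x = 18: rhs = 4, matching y values: 2, 17 (2 points).
Total affine count: 24.
Full point count |E(F_19)| = 24 + 1 = 25.
Hasse bound: |25 − (19+1)| = |5| = 5 ≤ 2√19 ≈ 8.7178 ✓.


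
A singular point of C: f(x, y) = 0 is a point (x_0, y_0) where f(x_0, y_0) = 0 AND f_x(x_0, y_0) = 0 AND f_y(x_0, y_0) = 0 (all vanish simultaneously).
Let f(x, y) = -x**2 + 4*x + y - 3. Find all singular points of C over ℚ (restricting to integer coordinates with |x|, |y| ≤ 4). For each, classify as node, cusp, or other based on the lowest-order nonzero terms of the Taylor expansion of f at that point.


No singular points in the scanned grid; C is smooth there.

Compute partial derivatives:
  f_x = 4 - 2*x.
  f_y = 1.
f_y = 1 is a nonzero constant, so f_y never vanishes: no point (x, y) can satisfy f = f_x = f_y = 0. In particular no (x, y) ∈ {−4, ..., 4}² is singular; the curve is smooth.


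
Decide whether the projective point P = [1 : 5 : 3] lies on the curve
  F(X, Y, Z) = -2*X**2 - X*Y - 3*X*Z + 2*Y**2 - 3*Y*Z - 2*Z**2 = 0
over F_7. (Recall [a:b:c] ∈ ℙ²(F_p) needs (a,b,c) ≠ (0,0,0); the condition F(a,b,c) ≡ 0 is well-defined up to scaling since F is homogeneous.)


F(1,5,3) ≡ 6 (mod 7); P is NOT on the curve.

Evaluate F(1, 5, 3) term-by-term (mod 7).
  -2*X**2 ↦ -2·1·1·1 = -2
  -X*Y ↦ -1·1·5·1 = -5
  -3*X*Z ↦ -3·1·1·3 = -9
  2*Y**2 ↦ 2·1·25·1 = 50
  -3*Y*Z ↦ -3·1·5·3 = -45
  -2*Z**2 ↦ -2·1·1·9 = -18
Sum: F(1, 5, 3) = (-2) + (-5) + (-9) + (50) + (-45) + (-18) = -29.
Reducing mod 7: -29 ≡ 6 (mod 7).
Since F(a, b, c) ≡ 6 ≠ 0 (mod 7), P does NOT lie on the curve.


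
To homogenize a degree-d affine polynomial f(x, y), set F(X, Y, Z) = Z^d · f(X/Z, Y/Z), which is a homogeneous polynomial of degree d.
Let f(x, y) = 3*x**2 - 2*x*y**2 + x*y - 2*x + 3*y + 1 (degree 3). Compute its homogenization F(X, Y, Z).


F(X, Y, Z) = 3*X**2*Z - 2*X*Y**2 + X*Y*Z - 2*X*Z**2 + 3*Y*Z**2 + Z**3

deg(f) = 3.
Substitute x = X/Z, y = Y/Z into f, then multiply by Z^3.
  monomial 3·x^2·y^0 ↦ 3·X^2·Y^0·Z^1.
  monomial -2·x^1·y^2 ↦ -2·X^1·Y^2·Z^0.
  monomial 1·x^1·y^1 ↦ 1·X^1·Y^1·Z^1.
  monomial -2·x^1·y^0 ↦ -2·X^1·Y^0·Z^2.
  monomial 3·x^0·y^1 ↦ 3·X^0·Y^1·Z^2.
  monomial 1·x^0·y^0 ↦ 1·X^0·Y^0·Z^3.
Collecting: F(X, Y, Z) = 3*X**2*Z - 2*X*Y**2 + X*Y*Z - 2*X*Z**2 + 3*Y*Z**2 + Z**3.


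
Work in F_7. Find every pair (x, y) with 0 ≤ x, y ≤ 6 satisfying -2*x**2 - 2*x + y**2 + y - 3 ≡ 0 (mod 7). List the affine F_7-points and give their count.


Affine F_7-points: {(1, 0), (1, 6), (3, 2), (3, 4), (5, 0), (5, 6)}; count = 6.

For each of the 49 pairs (x, y) ∈ F_7², evaluate f(x, y) mod 7. Record the zeros.
  x = 0: [0↦4, 1↦6, 2↦3, 3↦2, 4↦3, 5↦6, 6↦4]  zeros at y ∈ ∅
  x = 1: [0↦0, 1↦2, 2↦6, 3↦5, 4↦6, 5↦2, 6↦0]  zeros at y ∈ {0, 6}
  x = 2: [0↦6, 1↦1, 2↦5, 3↦4, 4↦5, 5↦1, 6↦6]  zeros at y ∈ ∅
  x = 3: [0↦1, 1↦3, 2↦0, 3↦6, 4↦0, 5↦3, 6↦1]  zeros at y ∈ {2, 4}
  x = 4: [0↦6, 1↦1, 2↦5, 3↦4, 4↦5, 5↦1, 6↦6]  zeros at y ∈ ∅
  x = 5: [0↦0, 1↦2, 2↦6, 3↦5, 4↦6, 5↦2, 6↦0]  zeros at y ∈ {0, 6}
  x = 6: [0↦4, 1↦6, 2↦3, 3↦2, 4↦3, 5↦6, 6↦4]  zeros at y ∈ ∅
Collecting zeros: affine points = {(1, 0), (1, 6), (3, 2), (3, 4), (5, 0), (5, 6)}.
Total count |C(F_7)_aff| = 6.


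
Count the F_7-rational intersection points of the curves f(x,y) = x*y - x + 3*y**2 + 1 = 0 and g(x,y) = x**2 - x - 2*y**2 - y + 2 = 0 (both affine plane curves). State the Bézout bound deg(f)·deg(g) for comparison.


Common zeros: ∅; count = 0; Bézout bound = 4.

deg(f) = 2, deg(g) = 2, so Bézout bound = 4.
Scan x ∈ F_7. For each x, list the y ∈ F_7 with f(x, y) ≡ 0 and those with g(x, y) ≡ 0 (mod 7); the common zeros in that column are the intersection.
  x = 0: f ≡ 0 at y ∈ {3, 4}; g ≡ 0 at y ∈ ∅; common: ∅.
  x = 1: f ≡ 0 at y ∈ {0, 2}; g ≡ 0 at y ∈ ∅; common: ∅.
  x = 2: f ≡ 0 at y ∈ {5, 6}; g ≡ 0 at y ∈ ∅; common: ∅.
  x = 3: f ≡ 0 at y ∈ ∅; g ≡ 0 at y ∈ {4, 6}; common: ∅.
  x = 4: f ≡ 0 at y ∈ ∅; g ≡ 0 at y ∈ {0, 3}; common: ∅.
  x = 5: f ≡ 0 at y ∈ ∅; g ≡ 0 at y ∈ {4, 6}; common: ∅.
  x = 6: f ≡ 0 at y ∈ ∅; g ≡ 0 at y ∈ ∅; common: ∅.
Collecting: common zeros = ∅, so the count is 0.
Comparison with the Bézout bound: 0 ≤ 4 = deg(f)·deg(g), as expected for curves with no common component (the affine F_7-count falls short of the bound because intersections may lie at infinity, over extension fields, or carry multiplicity).


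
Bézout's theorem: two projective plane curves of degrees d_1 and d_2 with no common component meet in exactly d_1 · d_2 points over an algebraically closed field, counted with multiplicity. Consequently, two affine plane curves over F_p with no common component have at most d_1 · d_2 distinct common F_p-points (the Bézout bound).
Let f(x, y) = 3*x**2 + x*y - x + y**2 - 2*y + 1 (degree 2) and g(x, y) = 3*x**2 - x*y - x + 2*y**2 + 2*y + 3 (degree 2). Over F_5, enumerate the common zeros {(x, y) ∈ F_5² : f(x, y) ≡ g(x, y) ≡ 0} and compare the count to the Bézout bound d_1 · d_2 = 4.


Common zeros: {(1, 2), (3, 4)}; count = 2; Bézout bound = 4.

deg(f) = 2, deg(g) = 2, so Bézout bound = 4.
Scan x ∈ F_5. For each x, list the y ∈ F_5 with f(x, y) ≡ 0 and those with g(x, y) ≡ 0 (mod 5); the common zeros in that column are the intersection.
  x = 0: f ≡ 0 at y ∈ {1}; g ≡ 0 at y ∈ {2}; common: ∅.
  x = 1: f ≡ 0 at y ∈ {2, 4}; g ≡ 0 at y ∈ {0, 2}; common: {2}.
  x = 2: f ≡ 0 at y ∈ {2, 3}; g ≡ 0 at y ∈ {1, 4}; common: ∅.
  x = 3: f ≡ 0 at y ∈ {0, 4}; g ≡ 0 at y ∈ {4}; common: {4}.
  x = 4: f ≡ 0 at y ∈ {0, 3}; g ≡ 0 at y ∈ ∅; common: ∅.
Collecting: common zeros = {(1, 2), (3, 4)}, so the count is 2.
Comparison with the Bézout bound: 2 ≤ 4 = deg(f)·deg(g), as expected for curves with no common component (the affine F_5-count falls short of the bound because intersections may lie at infinity, over extension fields, or carry multiplicity).


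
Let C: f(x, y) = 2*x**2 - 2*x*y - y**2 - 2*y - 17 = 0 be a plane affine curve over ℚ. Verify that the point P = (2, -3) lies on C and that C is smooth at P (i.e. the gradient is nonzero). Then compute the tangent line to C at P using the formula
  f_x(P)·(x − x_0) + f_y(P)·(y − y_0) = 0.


Tangent line at P: 14*x - 28 = 0.

Step 1: f(2, -3) = 0, so P lies on C.
Step 2: partial derivatives
  f_x(x, y) = 4*x - 2*y, f_y(x, y) = -2*x - 2*y - 2.
  f_x(P) = 14, f_y(P) = 0 (gradient nonzero, so P is smooth).
Step 3: tangent line at P: 14·(x − 2) + 0·(y − -3) = 0.
Expanding: 14*x - 28 = 0.


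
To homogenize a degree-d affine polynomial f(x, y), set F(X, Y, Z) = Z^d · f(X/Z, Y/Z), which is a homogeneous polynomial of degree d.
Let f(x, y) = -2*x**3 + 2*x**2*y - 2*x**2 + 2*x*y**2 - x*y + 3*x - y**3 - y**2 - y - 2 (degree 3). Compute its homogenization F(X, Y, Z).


F(X, Y, Z) = -2*X**3 + 2*X**2*Y - 2*X**2*Z + 2*X*Y**2 - X*Y*Z + 3*X*Z**2 - Y**3 - Y**2*Z - Y*Z**2 - 2*Z**3

deg(f) = 3.
Substitute x = X/Z, y = Y/Z into f, then multiply by Z^3.
  monomial -2·x^3·y^0 ↦ -2·X^3·Y^0·Z^0.
  monomial 2·x^2·y^1 ↦ 2·X^2·Y^1·Z^0.
  monomial -2·x^2·y^0 ↦ -2·X^2·Y^0·Z^1.
  monomial 2·x^1·y^2 ↦ 2·X^1·Y^2·Z^0.
  monomial -1·x^1·y^1 ↦ -1·X^1·Y^1·Z^1.
  monomial 3·x^1·y^0 ↦ 3·X^1·Y^0·Z^2.
  monomial -1·x^0·y^3 ↦ -1·X^0·Y^3·Z^0.
  monomial -1·x^0·y^2 ↦ -1·X^0·Y^2·Z^1.
  monomial -1·x^0·y^1 ↦ -1·X^0·Y^1·Z^2.
  monomial -2·x^0·y^0 ↦ -2·X^0·Y^0·Z^3.
Collecting: F(X, Y, Z) = -2*X**3 + 2*X**2*Y - 2*X**2*Z + 2*X*Y**2 - X*Y*Z + 3*X*Z**2 - Y**3 - Y**2*Z - Y*Z**2 - 2*Z**3.


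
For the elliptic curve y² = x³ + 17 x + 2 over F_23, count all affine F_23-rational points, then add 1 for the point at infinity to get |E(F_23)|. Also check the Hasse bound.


Affine points = {(0, 5), (0, 18), (7, 2), (7, 21), (8, 11), (8, 12), (11, 5), (11, 18), (12, 5), (12, 18), (16, 0), (17, 11), (17, 12), (19, 10), (19, 13), (20, 4), (20, 19), (21, 11), (21, 12)}; affine count = 19; |E(F_23)| = 20.

Discriminant check: Δ ∝ 4a³ + 27b² = 4·17³ + 27·2² = 4·4913 + 27·4 ≡ 3 (mod 23). Nonzero ⇒ E is nonsingular.
For each x ∈ F_23, compute rhs = x³ + 17·x + 2 mod 23, then count y ∈ F_23 with y² ≡ rhs.
  x = 0: rhs = 2, matching y values: 5, 18 (2 points).
  x = 1: rhs = 20, matching y values: none (0 points).
  x = 2: rhs = 21, matching y values: none (0 points).
  x = 3: rhs = 11, matching y values: none (0 points).
  x = 4: rhs = 19, matching y values: none (0 points).
  x = 5: rhs = 5, matching y values: none (0 points).
  x = 6: rhs = 21, matching y values: none (0 points).
  x = 7: rhs = 4, matching y values: 2, 21 (2 points).
  x = 8: rhs = 6, matching y values: 11, 12 (2 points).
  x = 9: rhs = 10, matching y values: none (0 points).
  x = 10: rhs = 22, matching y values: none (0 points).
  x = 11: rhs = 2, matching y values: 5, 18 (2 points).
  x = 12: rhs = 2, matching y values: 5, 18 (2 points).
  x = 13: rhs = 5, matching y values: none (0 points).
  x = 14: rhs = 17, matching y values: none (0 points).
  x = 15: rhs = 21, matching y values: none (0 points).
  x = 16: rhs = 0, matching y values: 0 (1 points).
  x = 17: rhs = 6, matching y values: 11, 12 (2 points).
  x = 18: rhs = 22, matching y values: none (0 points).
  x = 19: rhs = 8, matching y values: 10, 13 (2 points).
  x = 20: rhs = 16, matching y values: 4, 19 (2 points).
  x = 21: rhs = 6, matching y values: 11, 12 (2 points).
  x = 22: rhs = 7, matching y values: none (0 points).
Total affine count: 19.
Full point count |E(F_23)| = 19 + 1 = 20.
Hasse bound: |20 − (23+1)| = |-4| = 4 ≤ 2√23 ≈ 9.5917 ✓.


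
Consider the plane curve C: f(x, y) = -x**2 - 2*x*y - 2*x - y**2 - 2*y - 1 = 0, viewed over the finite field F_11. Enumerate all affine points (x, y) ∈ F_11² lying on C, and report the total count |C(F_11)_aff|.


Affine F_11-points: {(0, 10), (1, 9), (2, 8), (3, 7), (4, 6), (5, 5), (6, 4), (7, 3), (8, 2), (9, 1), (10, 0)}; count = 11.

For each of the 121 pairs (x, y) ∈ F_11², evaluate f(x, y) mod 11. Record the zeros.
  x = 0: [0↦10, 1↦7, 2↦2, 3↦6, 4↦8, 5↦8, 6↦6, 7↦2, 8↦7, 9↦10, 10↦0]  zeros at y ∈ {10}
  x = 1: [0↦7, 1↦2, 2↦6, 3↦8, 4↦8, 5↦6, 6↦2, 7↦7, 8↦10, 9↦0, 10↦10]  zeros at y ∈ {9}
  x = 2: [0↦2, 1↦6, 2↦8, 3↦8, 4↦6, 5↦2, 6↦7, 7↦10, 8↦0, 9↦10, 10↦7]  zeros at y ∈ {8}
  x = 3: [0↦6, 1↦8, 2↦8, 3↦6, 4↦2, 5↦7, 6↦10, 7↦0, 8↦10, 9↦7, 10↦2]  zeros at y ∈ {7}
  x = 4: [0↦8, 1↦8, 2↦6, 3↦2, 4↦7, 5↦10, 6↦0, 7↦10, 8↦7, 9↦2, 10↦6]  zeros at y ∈ {6}
  x = 5: [0↦8, 1↦6, 2↦2, 3↦7, 4↦10, 5↦0, 6↦10, 7↦7, 8↦2, 9↦6, 10↦8]  zeros at y ∈ {5}
  x = 6: [0↦6, 1↦2, 2↦7, 3↦10, 4↦0, 5↦10, 6↦7, 7↦2, 8↦6, 9↦8, 10↦8]  zeros at y ∈ {4}
  x = 7: [0↦2, 1↦7, 2↦10, 3↦0, 4↦10, 5↦7, 6↦2, 7↦6, 8↦8, 9↦8, 10↦6]  zeros at y ∈ {3}
  x = 8: [0↦7, 1↦10, 2↦0, 3↦10, 4↦7, 5↦2, 6↦6, 7↦8, 8↦8, 9↦6, 10↦2]  zeros at y ∈ {2}
  x = 9: [0↦10, 1↦0, 2↦10, 3↦7, 4↦2, 5↦6, 6↦8, 7↦8, 8↦6, 9↦2, 10↦7]  zeros at y ∈ {1}
  x = 10: [0↦0, 1↦10, 2↦7, 3↦2, 4↦6, 5↦8, 6↦8, 7↦6, 8↦2, 9↦7, 10↦10]  zeros at y ∈ {0}
Collecting zeros: affine points = {(0, 10), (1, 9), (2, 8), (3, 7), (4, 6), (5, 5), (6, 4), (7, 3), (8, 2), (9, 1), (10, 0)}.
Total count |C(F_11)_aff| = 11.


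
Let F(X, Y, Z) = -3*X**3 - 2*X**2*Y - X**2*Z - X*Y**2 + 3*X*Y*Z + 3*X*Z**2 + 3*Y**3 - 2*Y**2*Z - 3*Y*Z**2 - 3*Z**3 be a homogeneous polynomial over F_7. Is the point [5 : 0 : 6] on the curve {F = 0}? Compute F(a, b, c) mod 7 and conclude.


F(5,0,6) ≡ 4 (mod 7); P is NOT on the curve.

Evaluate F(5, 0, 6) term-by-term (mod 7).
  -3*X**3 ↦ -3·125·1·1 = -375
  -2*X**2*Y ↦ -2·25·0·1 = 0
  -X**2*Z ↦ -1·25·1·6 = -150
  -X*Y**2 ↦ -1·5·0·1 = 0
  3*X*Y*Z ↦ 3·5·0·6 = 0
  3*X*Z**2 ↦ 3·5·1·36 = 540
  3*Y**3 ↦ 3·1·0·1 = 0
  -2*Y**2*Z ↦ -2·1·0·6 = 0
  -3*Y*Z**2 ↦ -3·1·0·36 = 0
  -3*Z**3 ↦ -3·1·1·216 = -648
Sum: F(5, 0, 6) = (-375) + (0) + (-150) + (0) + (0) + (540) + (0) + (0) + (0) + (-648) = -633.
Reducing mod 7: -633 ≡ 4 (mod 7).
Since F(a, b, c) ≡ 4 ≠ 0 (mod 7), P does NOT lie on the curve.


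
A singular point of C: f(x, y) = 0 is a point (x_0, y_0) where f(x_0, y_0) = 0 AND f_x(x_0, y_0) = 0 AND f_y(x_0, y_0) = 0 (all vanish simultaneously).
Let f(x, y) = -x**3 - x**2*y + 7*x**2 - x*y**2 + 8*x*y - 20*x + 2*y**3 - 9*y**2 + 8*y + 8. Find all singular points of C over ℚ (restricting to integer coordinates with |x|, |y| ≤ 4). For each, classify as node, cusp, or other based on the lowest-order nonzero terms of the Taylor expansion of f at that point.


Singular points: {(2, 2)}; classification: node.

Compute partial derivatives:
  f_x = -3*x**2 - 2*x*y + 14*x - y**2 + 8*y - 20.
  f_y = -x**2 - 2*x*y + 8*x + 6*y**2 - 18*y + 8.
Scan x_0 ∈ {−4, ..., 4}. For each x_0, f_y(x_0, y) is a polynomial in y; find its integer roots y ∈ {−4, ..., 4}, then test f_x and f at those candidates.
  x = -4: f_y(-4, y) = 6*y**2 - 10*y - 40; no integer root y with |y| ≤ 4.
  x = -3: f_y(-3, y) = 6*y**2 - 12*y - 25; no integer root y with |y| ≤ 4.
  x = -2: f_y(-2, y) = 6*y**2 - 14*y - 12; vanishes at y ∈ {3}. (-2, 3): f_x = -33 ≠ 0.
  x = -1: f_y(-1, y) = 6*y**2 - 16*y - 1; no integer root y with |y| ≤ 4.
  x = 0: f_y(0, y) = 6*y**2 - 18*y + 8; no integer root y with |y| ≤ 4.
  x = 1: f_y(1, y) = 6*y**2 - 20*y + 15; no integer root y with |y| ≤ 4.
  x = 2: f_y(2, y) = 6*y**2 - 22*y + 20; vanishes at y ∈ {2}. (2, 2): f_x = 0, f = 0 — SINGULAR.
  x = 3: f_y(3, y) = 6*y**2 - 24*y + 23; no integer root y with |y| ≤ 4.
  x = 4: f_y(4, y) = 6*y**2 - 26*y + 24; vanishes at y ∈ {3}. (4, 3): f_x = -21 ≠ 0.
Only singular point on the grid: (2, 2).
Classify: substitute x = 2 + u, y = 2 + v and expand: f = -u**3 - u**2*v - u**2 - u*v**2 + 2*v**3 + v**2.
No constant or linear terms (consistent with a singular point). Quadratic part: -u**2 + v**2. Cubic part: -u**3 - u**2*v - u*v**2 + 2*v**3.
The quadratic part v**2 - u**2 = (v − u)(v + u) splits into two distinct linear factors, so there are two distinct tangent lines y − 2 = ±(x − 2) — this is a node (ordinary double point).
Classification: node.


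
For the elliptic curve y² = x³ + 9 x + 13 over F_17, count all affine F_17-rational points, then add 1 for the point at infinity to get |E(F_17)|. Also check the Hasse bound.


Affine points = {(0, 8), (0, 9), (3, 4), (3, 13), (5, 8), (5, 9), (8, 6), (8, 11), (10, 7), (10, 10), (11, 7), (11, 10), (12, 8), (12, 9), (13, 7), (13, 10), (15, 2), (15, 15)}; affine count = 18; |E(F_17)| = 19.

Discriminant check: Δ ∝ 4a³ + 27b² = 4·9³ + 27·13² = 4·729 + 27·169 ≡ 16 (mod 17). Nonzero ⇒ E is nonsingular.
For each x ∈ F_17, compute rhs = x³ + 9·x + 13 mod 17, then count y ∈ F_17 with y² ≡ rhs.
  x = 0: rhs = 13, matching y values: 8, 9 (2 points).
  x = 1: rhs = 6, matching y values: none (0 points).
  x = 2: rhs = 5, matching y values: none (0 points).
  x = 3: rhs = 16, matching y values: 4, 13 (2 points).
  x = 4: rhs = 11, matching y values: none (0 points).
  x = 5: rhs = 13, matching y values: 8, 9 (2 points).
  x = 6: rhs = 11, matching y values: none (0 points).
  x = 7: rhs = 11, matching y values: none (0 points).
  x = 8: rhs = 2, matching y values: 6, 11 (2 points).
  x = 9: rhs = 7, matching y values: none (0 points).
  x = 10: rhs = 15, matching y values: 7, 10 (2 points).
  x = 11: rhs = 15, matching y values: 7, 10 (2 points).
  x = 12: rhs = 13, matching y values: 8, 9 (2 points).
  x = 13: rhs = 15, matching y values: 7, 10 (2 points).
  x = 14: rhs = 10, matching y values: none (0 points).
  x = 15: rhs = 4, matching y values: 2, 15 (2 points).
  x = 16: rhs = 3, matching y values: none (0 points).
Total affine count: 18.
Full point count |E(F_17)| = 18 + 1 = 19.
Hasse bound: |19 − (17+1)| = |1| = 1 ≤ 2√17 ≈ 8.2462 ✓.
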